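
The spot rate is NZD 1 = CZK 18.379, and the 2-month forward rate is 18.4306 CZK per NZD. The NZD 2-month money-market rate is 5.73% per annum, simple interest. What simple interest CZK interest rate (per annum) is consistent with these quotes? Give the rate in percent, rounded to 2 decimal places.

7.43%

T = 2/12 years.
By CIP, F/S equals the CZK-to-NZD growth ratio: 18.4306/18.379 = 1.0028076.
NZD growth factor: 1 + 0.0573×2/12 = 1.009550.
Hence g_CZK = 1.0123844.
(1.0123844 − 1)/T = 0.074306, i.e. 7.43%.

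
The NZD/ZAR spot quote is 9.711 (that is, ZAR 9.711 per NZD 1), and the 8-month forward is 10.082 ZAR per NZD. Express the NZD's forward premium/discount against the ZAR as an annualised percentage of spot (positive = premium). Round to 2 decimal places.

+5.73%

T = 8/12 years.
NZD trades forward at +3.82041% vs spot over the period.
×(1/T) gives 5.73% p.a.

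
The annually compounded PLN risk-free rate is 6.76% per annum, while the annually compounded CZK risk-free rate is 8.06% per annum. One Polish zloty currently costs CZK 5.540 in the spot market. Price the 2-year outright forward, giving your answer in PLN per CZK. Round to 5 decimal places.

T = 2 years.
Growth of 1 CZK over T: (1 + 0.0806)^2 = 1.1676964.
PLN growth factor: (1 + 0.0676)^2 = 1.1397698.
CIP: F = S · (grow CZK)/(grow PLN) = 5.54 × 1.1676964/1.1397698 = 5.675741 CZK per PLN.
Invert for PLN per CZK: 1 / 5.675741 = 0.17619.

0.17619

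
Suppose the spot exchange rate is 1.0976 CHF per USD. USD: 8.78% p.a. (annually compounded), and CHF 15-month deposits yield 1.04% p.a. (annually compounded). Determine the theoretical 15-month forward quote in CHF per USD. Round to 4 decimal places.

1.0009

T = 15/12 years.
CHF accumulates by (1 + 0.0104)^(15/12) = 1.0130169.
Growth of 1 USD over T: (1 + 0.0878)^(15/12) = 1.110929.
So F = 1.0976 × 1.0130169 / 1.110929 = 1.000863 (CHF/USD).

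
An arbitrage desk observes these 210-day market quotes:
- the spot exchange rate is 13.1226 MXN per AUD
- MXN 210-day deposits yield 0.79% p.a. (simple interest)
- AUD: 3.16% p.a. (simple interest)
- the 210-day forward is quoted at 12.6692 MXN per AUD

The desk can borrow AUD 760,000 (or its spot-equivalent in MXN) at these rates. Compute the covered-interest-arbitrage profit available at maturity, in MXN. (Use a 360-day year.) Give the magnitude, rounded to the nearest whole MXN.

T = 210/360 years.
Invest the AUD and cover forward: 760,000 × 1.018433333 × 12.6692 = MXN 9,806,079.04.
Convert at spot and invest in MXN: 760,000 × 13.1226 × 1.004608333 = MXN 10,019,135.72.
The quoted forward undervalues AUD, so borrow AUD, convert to MXN at spot, deposit the MXN at 0.79%, and buy AUD forward at 12.6692 to cover the loan.
Profit = 10,019,135.72 − 9,806,079.04 = MXN 213,057.

MXN 213,057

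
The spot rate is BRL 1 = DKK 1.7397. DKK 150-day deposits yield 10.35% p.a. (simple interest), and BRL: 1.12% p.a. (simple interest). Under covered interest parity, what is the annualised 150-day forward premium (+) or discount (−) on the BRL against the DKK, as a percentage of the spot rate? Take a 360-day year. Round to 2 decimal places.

T = 150/360 years.
F = S · g_DKK/g_BRL = 1.7397 × 1.043125/1.0046667 = 1.8062951.
Annualised premium = (F − S)/S × (1/T) = (1.8062951 − 1.7397)/1.7397 ÷ (150/360) = 9.19%.

+9.19%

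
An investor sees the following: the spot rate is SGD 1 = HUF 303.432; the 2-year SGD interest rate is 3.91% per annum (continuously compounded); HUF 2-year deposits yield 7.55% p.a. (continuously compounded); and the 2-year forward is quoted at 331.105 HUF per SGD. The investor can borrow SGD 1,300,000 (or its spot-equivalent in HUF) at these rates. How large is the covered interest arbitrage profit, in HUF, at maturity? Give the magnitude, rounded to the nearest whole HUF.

HUF 6,690,211

T = 2 years.
Invest the SGD and cover forward: 1,300,000 × 1.08133890483 × 331.105 = HUF 465,447,733.51.
Convert at spot and invest in HUF: 1,300,000 × 303.432 × 1.16299665808 = HUF 458,757,522.54.
The quoted forward overvalues SGD, so borrow HUF, buy SGD at spot, deposit the SGD at 3.91%, and sell the proceeds forward at 331.105.
Profit = 465,447,733.51 − 458,757,522.54 = HUF 6,690,211.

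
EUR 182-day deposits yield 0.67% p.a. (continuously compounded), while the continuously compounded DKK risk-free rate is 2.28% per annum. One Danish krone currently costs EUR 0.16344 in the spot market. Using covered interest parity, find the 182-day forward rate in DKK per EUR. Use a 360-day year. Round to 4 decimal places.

6.1685

T = 182/360 years.
EUR accumulates by e^(0.0067×182/360) = 1.003393.
Growth of 1 DKK over T: e^(0.0228×182/360) = 1.0115934.
Forward (EUR per DKK) = 0.16344 × 1.003393 / 1.0115934 = 0.1621151.
Quoted the other way: 1/0.1621151 = 6.1685 DKK per EUR.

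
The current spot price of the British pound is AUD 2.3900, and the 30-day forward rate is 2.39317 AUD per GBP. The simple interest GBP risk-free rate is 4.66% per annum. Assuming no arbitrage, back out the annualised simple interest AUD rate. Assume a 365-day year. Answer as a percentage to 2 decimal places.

6.28%

T = 30/365 years.
By CIP, F/S equals the AUD-to-GBP growth ratio: 2.39317/2.39 = 1.0013264.
The GBP side grows by 1 + 0.0466×30/365 = 1.0038301.
That pins the AUD growth at 1.0051616.
(1.0051616 − 1)/T = 0.062799, i.e. 6.28%.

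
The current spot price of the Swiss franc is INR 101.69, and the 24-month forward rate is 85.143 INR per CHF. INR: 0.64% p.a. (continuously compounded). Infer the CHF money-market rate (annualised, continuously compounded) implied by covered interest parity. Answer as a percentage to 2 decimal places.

T = 2 years.
CIP gives F = S · g_INR/g_CHF, so g_INR/g_CHF = 85.143/101.69 = 0.8372800.
The INR side grows by e^(0.0064×2) = 1.0128823.
So the CHF growth factor = 1.2097295.
r = ln(1.2097295)/2 = 0.095198 → 9.52%.

9.52%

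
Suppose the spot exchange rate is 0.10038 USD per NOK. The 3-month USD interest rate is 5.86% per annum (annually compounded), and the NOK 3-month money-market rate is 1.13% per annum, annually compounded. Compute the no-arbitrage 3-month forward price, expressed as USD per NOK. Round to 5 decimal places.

0.10153

T = 3/12 years.
USD accumulates by (1 + 0.0586)^(3/12) = 1.0143386.
NOK growth factor: (1 + 0.0113)^(3/12) = 1.0028131.
So F = 0.10038 × 1.0143386 / 1.0028131 = 0.1015337 (USD/NOK).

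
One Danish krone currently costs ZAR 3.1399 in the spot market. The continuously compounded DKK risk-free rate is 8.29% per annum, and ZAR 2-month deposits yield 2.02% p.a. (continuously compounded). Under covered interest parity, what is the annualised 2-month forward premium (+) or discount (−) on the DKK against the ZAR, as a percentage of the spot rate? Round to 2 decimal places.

T = 2/12 years.
No-arbitrage forward: 3.1399 × 1.0033723 / 1.0139126 = 3.1072586 ZAR/DKK.
Annualised premium = (F − S)/S × (1/T) = (3.1072586 − 3.1399)/3.1399 ÷ (2/12) = -6.24%.

-6.24%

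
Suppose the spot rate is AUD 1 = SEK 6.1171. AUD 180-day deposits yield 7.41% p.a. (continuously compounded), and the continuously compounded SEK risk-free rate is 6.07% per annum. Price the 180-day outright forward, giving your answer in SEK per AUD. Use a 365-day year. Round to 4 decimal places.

6.0768

T = 180/365 years.
SEK growth factor: e^(0.0607×180/365) = 1.0303868.
AUD growth factor: e^(0.0741×180/365) = 1.0372183.
CIP: F = S · (grow SEK)/(grow AUD) = 6.1171 × 1.0303868/1.0372183 = 6.076811 SEK per AUD.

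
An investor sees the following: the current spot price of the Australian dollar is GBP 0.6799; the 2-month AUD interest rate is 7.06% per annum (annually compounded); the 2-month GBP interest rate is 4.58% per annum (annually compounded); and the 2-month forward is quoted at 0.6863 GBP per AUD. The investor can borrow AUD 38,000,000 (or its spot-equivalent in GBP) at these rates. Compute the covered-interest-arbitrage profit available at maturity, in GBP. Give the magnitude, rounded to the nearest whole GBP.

T = 2/12 years.
Invest the AUD and cover forward: 38,000,000 × 1.0114347558 × 0.6863 = GBP 26,377,611.57.
Convert at spot and invest in GBP: 38,000,000 × 0.6799 × 1.0074916132 = GBP 26,029,754.82.
The quoted forward overvalues AUD, so borrow GBP, buy AUD at spot, deposit the AUD at 7.06%, and sell the proceeds forward at 0.6863.
The gap between the two covered legs is GBP 347,857.

GBP 347,857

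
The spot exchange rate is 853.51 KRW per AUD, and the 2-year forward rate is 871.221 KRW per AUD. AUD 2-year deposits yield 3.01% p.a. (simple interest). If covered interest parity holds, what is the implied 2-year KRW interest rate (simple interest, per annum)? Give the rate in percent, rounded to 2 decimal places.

4.11%

T = 2 years.
By CIP, F/S equals the KRW-to-AUD growth ratio: 871.221/853.51 = 1.0207508.
AUD growth factor: 1 + 0.0301×2 = 1.060200.
That pins the KRW growth at 1.082200.
(1.082200 − 1)/T = 0.041100, i.e. 4.11%.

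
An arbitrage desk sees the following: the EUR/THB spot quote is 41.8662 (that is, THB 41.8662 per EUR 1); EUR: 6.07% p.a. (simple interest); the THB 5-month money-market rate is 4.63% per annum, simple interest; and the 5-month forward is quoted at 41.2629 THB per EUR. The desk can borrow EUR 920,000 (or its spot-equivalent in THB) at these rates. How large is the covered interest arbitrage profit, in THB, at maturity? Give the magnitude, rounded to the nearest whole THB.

THB 337,972

T = 5/12 years.
Route A — deposit EUR, sell forward: 920,000 × 1.0252916667 × 41.2629 = THB 38,921,986.91.
Route B — convert at spot, deposit THB: 920,000 × 41.8662 × 1.0192916667 = THB 39,259,959.27.
The quoted forward undervalues EUR, so borrow EUR, convert to THB at spot, deposit the THB at 4.63%, and buy EUR forward at 41.2629 to cover the loan.
Profit = 39,259,959.27 − 38,921,986.91 = THB 337,972.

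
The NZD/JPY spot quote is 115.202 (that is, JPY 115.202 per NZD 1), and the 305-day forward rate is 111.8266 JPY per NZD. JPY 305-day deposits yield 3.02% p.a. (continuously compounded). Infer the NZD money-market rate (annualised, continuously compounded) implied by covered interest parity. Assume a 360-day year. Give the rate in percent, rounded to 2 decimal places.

6.53%

T = 305/360 years.
CIP gives F = S · g_JPY/g_NZD, so g_JPY/g_NZD = 111.8266/115.202 = 0.9707002.
The JPY side grows by e^(0.0302×305/360) = 1.0259162.
That pins the NZD growth at 1.0568827.
Take logs: ln 1.0568827 / (305/360) = 0.065300, so 6.53%.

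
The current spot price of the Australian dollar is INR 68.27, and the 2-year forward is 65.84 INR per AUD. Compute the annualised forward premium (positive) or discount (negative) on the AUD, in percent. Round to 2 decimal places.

-1.78%

T = 2 years.
Period premium: (65.84 − 68.27)/68.27 = -0.0355940.
Per annum: -0.0355940 / 2 = -0.017797 = -1.78%.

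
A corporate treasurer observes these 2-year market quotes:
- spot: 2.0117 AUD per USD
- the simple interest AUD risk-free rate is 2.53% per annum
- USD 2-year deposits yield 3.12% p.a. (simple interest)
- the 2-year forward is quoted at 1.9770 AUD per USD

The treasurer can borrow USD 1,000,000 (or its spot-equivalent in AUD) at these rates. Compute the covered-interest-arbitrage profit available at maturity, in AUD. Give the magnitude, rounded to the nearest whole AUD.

T = 2 years.
Invest the USD and cover forward: 1,000,000 × 1.062400 × 1.9770 = AUD 2,100,364.80.
Convert at spot and invest in AUD: 1,000,000 × 2.0117 × 1.050600 = AUD 2,113,492.02.
The quoted forward undervalues USD, so borrow USD, convert to AUD at spot, deposit the AUD at 2.53%, and buy USD forward at 1.9770 to cover the loan.
Arbitrage profit = |2,100,364.80 − 2,113,492.02| = AUD 13,127.

AUD 13,127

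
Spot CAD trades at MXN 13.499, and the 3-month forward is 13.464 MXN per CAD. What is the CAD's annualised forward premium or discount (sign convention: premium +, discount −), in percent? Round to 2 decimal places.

T = 3/12 years.
(F − S)/S = (13.464 − 13.499)/13.499 = -0.0025928.
Annualise by dividing by T: -0.0025928 / (3/12) = -0.010371 → -1.04%.

-1.04%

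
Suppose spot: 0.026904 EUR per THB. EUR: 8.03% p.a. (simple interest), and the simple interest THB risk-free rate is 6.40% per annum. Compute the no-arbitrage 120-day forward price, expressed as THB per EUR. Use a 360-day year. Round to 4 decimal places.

36.9725

T = 120/360 years.
EUR accumulates by 1 + 0.0803×120/360 = 1.02676667.
Growth of 1 THB over T: 1 + 0.0640×120/360 = 1.02133333.
Forward (EUR per THB) = 0.026904 × 1.02676667 / 1.02133333 = 0.027047125.
Quoted the other way: 1/0.027047125 = 36.9725 THB per EUR.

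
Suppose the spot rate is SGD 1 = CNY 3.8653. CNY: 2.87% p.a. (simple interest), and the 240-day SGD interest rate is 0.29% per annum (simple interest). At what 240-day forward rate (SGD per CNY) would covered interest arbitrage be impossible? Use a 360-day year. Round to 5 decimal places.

0.25435

T = 240/360 years.
CNY accumulates by 1 + 0.0287×240/360 = 1.0191333.
SGD accumulates by 1 + 0.0029×240/360 = 1.0019333.
Forward (CNY per SGD) = 3.8653 × 1.0191333 / 1.0019333 = 3.931655.
Quoted the other way: 1/3.931655 = 0.25435 SGD per CNY.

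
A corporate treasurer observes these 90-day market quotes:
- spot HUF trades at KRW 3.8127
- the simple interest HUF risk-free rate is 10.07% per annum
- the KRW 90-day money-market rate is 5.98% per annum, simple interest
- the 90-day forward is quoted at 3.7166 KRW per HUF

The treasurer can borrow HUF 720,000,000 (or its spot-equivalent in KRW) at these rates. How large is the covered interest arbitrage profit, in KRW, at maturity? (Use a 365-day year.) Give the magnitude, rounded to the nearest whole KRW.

T = 90/365 years.
Keep in HUF, deliver into the forward: 720,000,000·1.024830136986·3.7166 = KRW 2,742,396,254.73.
Swap to KRW now, deposit: 720,000,000·3.8127·1.014745205479 = KRW 2,785,621,712.35.
The quoted forward undervalues HUF, so borrow HUF, convert to KRW at spot, deposit the KRW at 5.98%, and buy HUF forward at 3.7166 to cover the loan.
Arbitrage profit = |2,742,396,254.73 − 2,785,621,712.35| = KRW 43,225,458.

KRW 43,225,458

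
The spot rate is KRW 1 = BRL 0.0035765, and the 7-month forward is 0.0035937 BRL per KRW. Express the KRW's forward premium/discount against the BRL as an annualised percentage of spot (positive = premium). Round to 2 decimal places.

T = 7/12 years.
KRW trades forward at +0.48092% vs spot over the period.
Annualise by dividing by T: 0.0048092 / (7/12) = 0.008244 → 0.82%.

+0.82%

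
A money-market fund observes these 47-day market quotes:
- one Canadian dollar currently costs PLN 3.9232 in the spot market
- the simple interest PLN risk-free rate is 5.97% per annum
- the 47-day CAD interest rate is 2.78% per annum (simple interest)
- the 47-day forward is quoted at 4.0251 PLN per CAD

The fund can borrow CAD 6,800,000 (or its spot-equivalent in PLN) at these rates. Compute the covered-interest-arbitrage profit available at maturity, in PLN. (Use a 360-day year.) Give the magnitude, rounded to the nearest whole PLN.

T = 47/360 years.
Route A — deposit CAD, sell forward: 6,800,000 × 1.0036294444 × 4.0251 = PLN 27,470,020.36.
Route B — convert at spot, deposit PLN: 6,800,000 × 3.9232 × 1.0077941667 = PLN 26,885,690.91.
The quoted forward overvalues CAD, so borrow PLN, buy CAD at spot, deposit the CAD at 2.78%, and sell the proceeds forward at 4.0251.
The gap between the two covered legs is PLN 584,329.

PLN 584,329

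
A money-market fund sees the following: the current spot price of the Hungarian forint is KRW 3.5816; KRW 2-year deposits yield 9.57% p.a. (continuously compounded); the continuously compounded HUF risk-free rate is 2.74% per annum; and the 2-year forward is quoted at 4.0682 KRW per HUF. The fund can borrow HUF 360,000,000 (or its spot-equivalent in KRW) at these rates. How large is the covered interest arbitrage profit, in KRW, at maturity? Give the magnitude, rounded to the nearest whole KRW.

KRW 14,312,557

T = 2 years.
Route A — deposit HUF, sell forward: 360,000,000 × 1.056329327682 × 4.0682 = KRW 1,547,049,229.52.
Route B — convert at spot, deposit KRW: 360,000,000 × 3.5816 × 1.210943732712 = KRW 1,561,361,786.31.
The quoted forward undervalues HUF, so borrow HUF, convert to KRW at spot, deposit the KRW at 9.57%, and buy HUF forward at 4.0682 to cover the loan.
Arbitrage profit = |1,547,049,229.52 − 1,561,361,786.31| = KRW 14,312,557.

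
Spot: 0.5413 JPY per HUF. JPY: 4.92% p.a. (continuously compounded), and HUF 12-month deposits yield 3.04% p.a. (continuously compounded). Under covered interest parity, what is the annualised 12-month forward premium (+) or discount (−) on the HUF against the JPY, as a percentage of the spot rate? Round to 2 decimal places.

+1.90%

T = 1 year.
No-arbitrage forward: 0.5413 × 1.0504304 / 1.0308668 = 0.5515727 JPY/HUF.
(F − S)/S ÷ T = (0.5515727 − 0.5413)/0.5413/1 = 0.018978 → 1.90%.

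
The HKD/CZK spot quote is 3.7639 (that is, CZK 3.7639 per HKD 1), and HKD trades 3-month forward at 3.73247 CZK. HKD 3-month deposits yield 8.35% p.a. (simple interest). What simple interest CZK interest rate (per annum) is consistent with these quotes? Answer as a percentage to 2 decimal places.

T = 3/12 years.
CIP gives F = S · g_CZK/g_HKD, so g_CZK/g_HKD = 3.73247/3.7639 = 0.9916496.
HKD growth factor: 1 + 0.0835×3/12 = 1.020875.
So the CZK growth factor = 1.0123503.
r = (1.0123503 − 1)/(3/12) = 0.049401 → 4.94%.

4.94%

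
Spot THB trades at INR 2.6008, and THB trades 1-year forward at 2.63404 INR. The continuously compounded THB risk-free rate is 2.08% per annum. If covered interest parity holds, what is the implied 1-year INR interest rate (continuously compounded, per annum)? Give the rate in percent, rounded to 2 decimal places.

T = 1 year.
CIP gives F = S · g_INR/g_THB, so g_INR/g_THB = 2.63404/2.6008 = 1.0127807.
The THB side grows by e^(0.0208×1) = 1.0210178.
So the INR growth factor = 1.0340671.
Take logs: ln 1.0340671 / 1 = 0.033500, so 3.35%.

3.35%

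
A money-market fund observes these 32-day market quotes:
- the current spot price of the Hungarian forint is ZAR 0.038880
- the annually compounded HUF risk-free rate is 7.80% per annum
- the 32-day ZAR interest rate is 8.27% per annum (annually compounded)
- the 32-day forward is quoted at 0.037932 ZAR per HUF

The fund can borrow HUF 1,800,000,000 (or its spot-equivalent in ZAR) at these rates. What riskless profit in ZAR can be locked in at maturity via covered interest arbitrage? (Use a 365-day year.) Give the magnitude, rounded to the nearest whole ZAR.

ZAR 1,744,547

T = 32/365 years.
Route A — deposit HUF, sell forward: 1,800,000,000 × 1.0066064919 × 0.037932 = ZAR 68,728,675.41.
Route B — convert at spot, deposit ZAR: 1,800,000,000 × 0.038880 × 1.0069904942 = ZAR 70,473,222.75.
The quoted forward undervalues HUF, so borrow HUF, convert to ZAR at spot, deposit the ZAR at 8.27%, and buy HUF forward at 0.037932 to cover the loan.
Arbitrage profit = |68,728,675.41 − 70,473,222.75| = ZAR 1,744,547.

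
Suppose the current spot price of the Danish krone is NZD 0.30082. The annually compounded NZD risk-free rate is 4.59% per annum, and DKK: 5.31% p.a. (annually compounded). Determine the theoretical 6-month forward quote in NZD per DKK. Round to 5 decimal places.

T = 6/12 years.
Growth of 1 NZD over T: (1 + 0.0459)^(6/12) = 1.0226925.
DKK accumulates by (1 + 0.0531)^(6/12) = 1.0262066.
CIP: F = S · (grow NZD)/(grow DKK) = 0.30082 × 1.0226925/1.0262066 = 0.2997899 NZD per DKK.

0.29979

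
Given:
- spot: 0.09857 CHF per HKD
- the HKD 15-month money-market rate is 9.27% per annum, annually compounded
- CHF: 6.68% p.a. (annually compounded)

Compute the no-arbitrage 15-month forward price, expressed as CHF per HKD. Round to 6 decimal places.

T = 15/12 years.
Growth of 1 CHF over T: (1 + 0.0668)^(15/12) = 1.0841859.
Growth of 1 HKD over T: (1 + 0.0927)^(15/12) = 1.1171878.
So F = 0.09857 × 1.0841859 / 1.1171878 = 0.09565823 (CHF/HKD).

0.095658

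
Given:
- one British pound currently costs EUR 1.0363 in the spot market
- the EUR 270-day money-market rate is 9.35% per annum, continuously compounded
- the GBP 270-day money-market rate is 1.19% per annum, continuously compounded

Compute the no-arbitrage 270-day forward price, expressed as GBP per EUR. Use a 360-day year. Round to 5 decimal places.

0.90769

T = 270/360 years.
EUR growth factor: e^(0.0935×270/360) = 1.0726423.
GBP growth factor: e^(0.0119×270/360) = 1.0089649.
CIP: F = S · (grow EUR)/(grow GBP) = 1.0363 × 1.0726423/1.0089649 = 1.101703 EUR per GBP.
Invert for GBP per EUR: 1 / 1.101703 = 0.90769.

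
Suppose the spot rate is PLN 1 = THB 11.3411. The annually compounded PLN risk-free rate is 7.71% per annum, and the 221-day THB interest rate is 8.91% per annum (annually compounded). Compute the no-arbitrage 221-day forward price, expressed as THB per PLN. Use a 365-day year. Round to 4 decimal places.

T = 221/365 years.
THB growth factor: (1 + 0.0891)^(221/365) = 1.05303733.
PLN accumulates by (1 + 0.0771)^(221/365) = 1.04599681.
So F = 11.3411 × 1.05303733 / 1.04599681 = 11.417436 (THB/PLN).

11.4174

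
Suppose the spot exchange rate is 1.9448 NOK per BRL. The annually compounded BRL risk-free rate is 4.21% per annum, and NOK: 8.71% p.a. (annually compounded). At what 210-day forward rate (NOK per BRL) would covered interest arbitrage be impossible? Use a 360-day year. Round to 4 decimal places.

T = 210/360 years.
NOK accumulates by (1 + 0.0871)^(210/360) = 1.0499224.
Growth of 1 BRL over T: (1 + 0.0421)^(210/360) = 1.0243471.
Forward (NOK per BRL) = 1.9448 × 1.0499224 / 1.0243471 = 1.993357.

1.9934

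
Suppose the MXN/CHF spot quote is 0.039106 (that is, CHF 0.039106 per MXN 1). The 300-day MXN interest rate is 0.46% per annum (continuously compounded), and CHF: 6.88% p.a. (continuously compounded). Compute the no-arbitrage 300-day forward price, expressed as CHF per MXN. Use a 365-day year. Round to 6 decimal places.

0.041225

T = 300/365 years.
CHF growth factor: e^(0.0688×300/365) = 1.0581773.
MXN accumulates by e^(0.0046×300/365) = 1.003788.
CIP: F = S · (grow CHF)/(grow MXN) = 0.039106 × 1.0581773/1.003788 = 0.04122492 CHF per MXN.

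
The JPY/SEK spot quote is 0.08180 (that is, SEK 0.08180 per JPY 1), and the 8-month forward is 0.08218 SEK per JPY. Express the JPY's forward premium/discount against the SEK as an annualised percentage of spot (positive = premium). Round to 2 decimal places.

T = 8/12 years.
(F − S)/S = (0.08218 − 0.0818)/0.0818 = 0.0046455.
Annualise by dividing by T: 0.0046455 / (8/12) = 0.006968 → 0.70%.

+0.70%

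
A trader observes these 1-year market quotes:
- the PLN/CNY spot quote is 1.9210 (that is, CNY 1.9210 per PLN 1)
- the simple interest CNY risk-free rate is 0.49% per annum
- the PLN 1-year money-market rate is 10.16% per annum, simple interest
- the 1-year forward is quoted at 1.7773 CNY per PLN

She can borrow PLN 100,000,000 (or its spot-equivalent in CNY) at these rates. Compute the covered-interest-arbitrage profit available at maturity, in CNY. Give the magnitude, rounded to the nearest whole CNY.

T = 1 year.
Route A — deposit PLN, sell forward: 100,000,000 × 1.101600 × 1.7773 = CNY 195,787,368.00.
Route B — convert at spot, deposit CNY: 100,000,000 × 1.9210 × 1.004900 = CNY 193,041,290.00.
The quoted forward overvalues PLN, so borrow CNY, buy PLN at spot, deposit the PLN at 10.16%, and sell the proceeds forward at 1.7773.
Arbitrage profit = |195,787,368.00 − 193,041,290.00| = CNY 2,746,078.

CNY 2,746,078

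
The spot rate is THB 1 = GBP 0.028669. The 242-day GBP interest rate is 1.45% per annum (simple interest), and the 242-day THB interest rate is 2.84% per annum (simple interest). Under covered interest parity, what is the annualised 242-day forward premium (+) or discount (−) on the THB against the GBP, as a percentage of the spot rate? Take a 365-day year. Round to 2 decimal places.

-1.36%

T = 242/365 years.
CIP forward (GBP per THB) = 0.028669 × 1.0096137/1.0188296 = 0.028409672.
Annualised premium = (F − S)/S × (1/T) = (0.028409672 − 0.028669)/0.028669 ÷ (242/365) = -1.36%.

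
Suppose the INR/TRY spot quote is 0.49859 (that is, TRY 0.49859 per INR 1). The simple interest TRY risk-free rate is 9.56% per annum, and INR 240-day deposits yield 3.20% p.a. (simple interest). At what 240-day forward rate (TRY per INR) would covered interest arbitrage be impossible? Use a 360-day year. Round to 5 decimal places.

T = 240/360 years.
Growth of 1 TRY over T: 1 + 0.0956×240/360 = 1.0637333.
Growth of 1 INR over T: 1 + 0.0320×240/360 = 1.0213333.
So F = 0.49859 × 1.0637333 / 1.0213333 = 0.5192886 (TRY/INR).

0.51929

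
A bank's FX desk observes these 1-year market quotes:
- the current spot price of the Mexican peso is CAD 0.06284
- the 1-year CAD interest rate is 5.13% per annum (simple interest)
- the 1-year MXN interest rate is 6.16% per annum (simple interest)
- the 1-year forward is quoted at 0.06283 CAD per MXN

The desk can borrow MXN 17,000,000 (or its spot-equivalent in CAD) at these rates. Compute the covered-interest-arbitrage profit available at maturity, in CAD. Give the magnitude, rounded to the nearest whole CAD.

CAD 10,823

T = 1 year.
Route A — deposit MXN, sell forward: 17,000,000 × 1.061600 × 0.06283 = CAD 1,133,905.58.
Route B — convert at spot, deposit CAD: 17,000,000 × 0.06284 × 1.051300 = CAD 1,123,082.76.
The quoted forward overvalues MXN, so borrow CAD, buy MXN at spot, deposit the MXN at 6.16%, and sell the proceeds forward at 0.06283.
The gap between the two covered legs is CAD 10,823.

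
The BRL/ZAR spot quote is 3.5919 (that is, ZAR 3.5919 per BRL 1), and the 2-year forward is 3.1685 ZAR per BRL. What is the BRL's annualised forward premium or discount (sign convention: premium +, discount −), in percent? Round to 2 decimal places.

-5.89%

T = 2 years.
BRL trades forward at -11.78763% vs spot over the period.
×(1/T) gives -5.89% p.a.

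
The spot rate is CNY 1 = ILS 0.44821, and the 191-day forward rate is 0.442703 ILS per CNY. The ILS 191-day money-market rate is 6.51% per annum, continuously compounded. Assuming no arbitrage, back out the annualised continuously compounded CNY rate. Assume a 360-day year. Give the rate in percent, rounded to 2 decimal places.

8.84%

T = 191/360 years.
By CIP, F/S equals the ILS-to-CNY growth ratio: 0.442703/0.44821 = 0.9877133.
ILS growth factor: e^(0.0651×191/360) = 1.0351426.
That pins the CNY growth at 1.0480193.
Take logs: ln 1.0480193 / (191/360) = 0.088402, so 8.84%.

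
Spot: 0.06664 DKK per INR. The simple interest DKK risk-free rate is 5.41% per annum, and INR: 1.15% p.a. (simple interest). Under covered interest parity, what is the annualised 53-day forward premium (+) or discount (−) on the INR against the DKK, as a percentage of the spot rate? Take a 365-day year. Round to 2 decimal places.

T = 53/365 years.
CIP forward (DKK per INR) = 0.06664 × 1.0078556/1.0016699 = 0.06705153.
(F − S)/S ÷ T = (0.06705153 − 0.06664)/0.06664/(53/365) = 0.042529 → 4.25%.

+4.25%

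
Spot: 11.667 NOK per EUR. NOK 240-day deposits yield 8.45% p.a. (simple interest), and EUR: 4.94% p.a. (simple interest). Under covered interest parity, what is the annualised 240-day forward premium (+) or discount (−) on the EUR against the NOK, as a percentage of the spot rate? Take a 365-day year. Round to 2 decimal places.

+3.40%

T = 240/365 years.
F = S · g_NOK/g_EUR = 11.667 × 1.0555616/1.0324822 = 11.927796.
Annualised premium = (F − S)/S × (1/T) = (11.927796 − 11.667)/11.667 ÷ (240/365) = 3.40%.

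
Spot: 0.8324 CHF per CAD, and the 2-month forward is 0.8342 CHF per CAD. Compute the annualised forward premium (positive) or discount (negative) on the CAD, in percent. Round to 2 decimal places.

T = 2/12 years.
CAD trades forward at +0.21624% vs spot over the period.
Annualise by dividing by T: 0.0021624 / (2/12) = 0.012974 → 1.30%.

+1.30%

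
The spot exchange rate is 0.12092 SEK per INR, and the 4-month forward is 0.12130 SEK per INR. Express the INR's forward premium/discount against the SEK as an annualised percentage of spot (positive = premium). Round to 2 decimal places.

+0.94%

T = 4/12 years.
INR trades forward at +0.31426% vs spot over the period.
Per annum: 0.0031426 / (4/12) = 0.009428 = 0.94%.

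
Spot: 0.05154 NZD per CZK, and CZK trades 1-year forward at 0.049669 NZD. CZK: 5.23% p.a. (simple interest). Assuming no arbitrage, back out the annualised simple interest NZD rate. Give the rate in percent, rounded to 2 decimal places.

T = 1 year.
F/S = 0.049669/0.05154 = 0.9636981 = (growth of NZD) / (growth of CZK).
The CZK side grows by 1 + 0.0523×1 = 1.052300.
Hence g_NZD = 1.0140995.
(1.0140995 − 1)/T = 0.014099, i.e. 1.41%.

1.41%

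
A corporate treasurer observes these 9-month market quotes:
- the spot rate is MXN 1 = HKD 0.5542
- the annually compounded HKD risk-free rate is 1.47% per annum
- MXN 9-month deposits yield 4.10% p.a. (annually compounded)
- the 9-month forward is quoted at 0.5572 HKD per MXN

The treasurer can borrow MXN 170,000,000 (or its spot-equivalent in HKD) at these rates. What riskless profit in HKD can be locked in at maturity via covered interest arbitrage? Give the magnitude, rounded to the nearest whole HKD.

HKD 2,371,272

T = 9/12 years.
Route A — deposit MXN, sell forward: 170,000,000 × 1.030595038 × 0.5572 = HKD 97,622,084.38.
Route B — convert at spot, deposit HKD: 170,000,000 × 0.5542 × 1.0110048646 = HKD 95,250,812.31.
The quoted forward overvalues MXN, so borrow HKD, buy MXN at spot, deposit the MXN at 4.10%, and sell the proceeds forward at 0.5572.
Arbitrage profit = |97,622,084.38 − 95,250,812.31| = HKD 2,371,272.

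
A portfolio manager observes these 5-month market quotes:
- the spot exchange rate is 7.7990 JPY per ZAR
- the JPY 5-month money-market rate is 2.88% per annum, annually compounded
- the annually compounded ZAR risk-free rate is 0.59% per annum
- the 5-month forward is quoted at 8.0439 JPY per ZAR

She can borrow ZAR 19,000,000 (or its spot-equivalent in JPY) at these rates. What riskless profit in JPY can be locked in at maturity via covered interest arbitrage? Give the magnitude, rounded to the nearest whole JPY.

JPY 3,264,714

T = 5/12 years.
Route A — deposit ZAR, sell forward: 19,000,000 × 1.00245411607 × 8.0439 = JPY 153,209,172.62.
Route B — convert at spot, deposit JPY: 19,000,000 × 7.7990 × 1.01190070424 = JPY 149,944,458.25.
The quoted forward overvalues ZAR, so borrow JPY, buy ZAR at spot, deposit the ZAR at 0.59%, and sell the proceeds forward at 8.0439.
Profit = 153,209,172.62 − 149,944,458.25 = JPY 3,264,714.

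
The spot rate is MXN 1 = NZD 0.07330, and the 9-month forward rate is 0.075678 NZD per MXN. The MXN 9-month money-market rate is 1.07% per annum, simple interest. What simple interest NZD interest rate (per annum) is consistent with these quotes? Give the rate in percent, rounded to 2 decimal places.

T = 9/12 years.
CIP gives F = S · g_NZD/g_MXN, so g_NZD/g_MXN = 0.075678/0.0733 = 1.0324420.
MXN growth factor: 1 + 0.0107×9/12 = 1.008025.
So the NZD growth factor = 1.0407273.
r = (1.0407273 − 1)/(9/12) = 0.054303 → 5.43%.

5.43%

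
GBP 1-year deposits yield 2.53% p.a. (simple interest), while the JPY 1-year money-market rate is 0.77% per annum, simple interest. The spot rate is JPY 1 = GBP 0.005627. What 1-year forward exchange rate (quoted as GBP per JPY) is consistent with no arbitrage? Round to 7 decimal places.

0.0057253

T = 1 year.
Growth of 1 GBP over T: 1 + 0.0253×1 = 1.025300.
JPY growth factor: 1 + 0.0077×1 = 1.007700.
Forward (GBP per JPY) = 0.005627 × 1.025300 / 1.007700 = 0.005725278.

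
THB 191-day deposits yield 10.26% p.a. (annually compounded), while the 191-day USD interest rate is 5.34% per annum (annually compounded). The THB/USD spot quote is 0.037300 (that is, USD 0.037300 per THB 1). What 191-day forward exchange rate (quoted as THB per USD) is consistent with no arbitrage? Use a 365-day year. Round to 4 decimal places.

27.4578

T = 191/365 years.
Growth of 1 USD over T: (1 + 0.0534)^(191/365) = 1.02759694.
THB growth factor: (1 + 0.1026)^(191/365) = 1.0524387.
So F = 0.0373 × 1.02759694 / 1.0524387 = 0.036419571 (USD/THB).
Quoted the other way: 1/0.036419571 = 27.4578 THB per USD.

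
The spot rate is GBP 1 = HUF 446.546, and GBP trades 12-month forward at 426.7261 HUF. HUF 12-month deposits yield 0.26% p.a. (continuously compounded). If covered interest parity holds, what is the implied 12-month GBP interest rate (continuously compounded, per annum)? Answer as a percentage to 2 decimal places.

4.80%

T = 1 year.
By CIP, F/S equals the HUF-to-GBP growth ratio: 426.7261/446.546 = 0.9556151.
HUF growth factor: e^(0.0026×1) = 1.0026034.
So the GBP growth factor = 1.0491707.
Take logs: ln 1.0491707 / 1 = 0.048000, so 4.80%.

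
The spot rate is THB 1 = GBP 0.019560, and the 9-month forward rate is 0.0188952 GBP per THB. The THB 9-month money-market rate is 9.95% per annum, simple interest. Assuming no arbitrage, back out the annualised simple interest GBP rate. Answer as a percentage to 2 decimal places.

T = 9/12 years.
CIP gives F = S · g_GBP/g_THB, so g_GBP/g_THB = 0.0188952/0.01956 = 0.9660123.
THB growth factor: 1 + 0.0995×9/12 = 1.074625.
That pins the GBP growth at 1.038101.
(1.038101 − 1)/T = 0.050801, i.e. 5.08%.

5.08%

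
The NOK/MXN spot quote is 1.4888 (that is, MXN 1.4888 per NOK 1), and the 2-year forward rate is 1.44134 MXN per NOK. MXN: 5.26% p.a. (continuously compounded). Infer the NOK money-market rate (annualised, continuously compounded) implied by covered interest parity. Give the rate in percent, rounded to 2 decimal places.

6.88%

T = 2 years.
By CIP, F/S equals the MXN-to-NOK growth ratio: 1.44134/1.4888 = 0.9681220.
The MXN side grows by e^(0.0526×2) = 1.1109328.
That pins the NOK growth at 1.1475132.
r = ln(1.1475132)/2 = 0.068799 → 6.88%.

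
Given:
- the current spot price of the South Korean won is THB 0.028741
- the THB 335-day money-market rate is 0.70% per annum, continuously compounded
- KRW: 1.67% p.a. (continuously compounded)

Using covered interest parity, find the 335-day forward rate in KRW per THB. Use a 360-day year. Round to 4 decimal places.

T = 335/360 years.
THB accumulates by e^(0.0070×335/360) = 1.00653515.
Growth of 1 KRW over T: e^(0.0167×335/360) = 1.01566166.
So F = 0.028741 × 1.00653515 / 1.01566166 = 0.028482740 (THB/KRW).
Quoted the other way: 1/0.028482740 = 35.1090 KRW per THB.

35.1090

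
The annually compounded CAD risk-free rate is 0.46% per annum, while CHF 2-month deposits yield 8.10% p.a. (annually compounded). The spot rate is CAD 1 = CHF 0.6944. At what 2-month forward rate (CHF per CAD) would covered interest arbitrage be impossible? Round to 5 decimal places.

T = 2/12 years.
Growth of 1 CHF over T: (1 + 0.0810)^(2/12) = 1.0130657.
Growth of 1 CAD over T: (1 + 0.0046)^(2/12) = 1.0007652.
CIP: F = S · (grow CHF)/(grow CAD) = 0.6944 × 1.0130657/1.0007652 = 0.7029349 CHF per CAD.

0.70293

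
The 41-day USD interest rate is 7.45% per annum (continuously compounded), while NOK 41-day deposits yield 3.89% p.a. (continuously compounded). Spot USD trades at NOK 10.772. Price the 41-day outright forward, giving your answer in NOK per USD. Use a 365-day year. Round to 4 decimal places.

10.7290

T = 41/365 years.
NOK growth factor: e^(0.0389×41/365) = 1.00437915.
Growth of 1 USD over T: e^(0.0745×41/365) = 1.00840361.
Forward (NOK per USD) = 10.772 × 1.00437915 / 1.00840361 = 10.729010.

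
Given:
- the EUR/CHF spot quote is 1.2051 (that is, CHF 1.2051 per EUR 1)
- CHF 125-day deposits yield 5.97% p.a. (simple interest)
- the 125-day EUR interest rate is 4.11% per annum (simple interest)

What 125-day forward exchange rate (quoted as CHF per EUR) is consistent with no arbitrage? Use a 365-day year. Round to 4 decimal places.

T = 125/365 years.
CHF growth factor: 1 + 0.0597×125/365 = 1.0204452.
Growth of 1 EUR over T: 1 + 0.0411×125/365 = 1.0140753.
Forward (CHF per EUR) = 1.2051 × 1.0204452 / 1.0140753 = 1.212670.

1.2127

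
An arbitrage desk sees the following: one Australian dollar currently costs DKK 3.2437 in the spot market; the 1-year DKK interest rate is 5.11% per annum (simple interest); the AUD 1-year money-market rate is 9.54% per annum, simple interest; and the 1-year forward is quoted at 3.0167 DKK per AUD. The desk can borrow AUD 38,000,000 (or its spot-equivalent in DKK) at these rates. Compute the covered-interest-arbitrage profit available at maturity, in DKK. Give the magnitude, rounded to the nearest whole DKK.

DKK 3,988,476

T = 1 year.
Route A — deposit AUD, sell forward: 38,000,000 × 1.095400 × 3.0167 = DKK 125,570,740.84.
Route B — convert at spot, deposit DKK: 38,000,000 × 3.2437 × 1.051100 = DKK 129,559,216.66.
The quoted forward undervalues AUD, so borrow AUD, convert to DKK at spot, deposit the DKK at 5.11%, and buy AUD forward at 3.0167 to cover the loan.
Arbitrage profit = |125,570,740.84 − 129,559,216.66| = DKK 3,988,476.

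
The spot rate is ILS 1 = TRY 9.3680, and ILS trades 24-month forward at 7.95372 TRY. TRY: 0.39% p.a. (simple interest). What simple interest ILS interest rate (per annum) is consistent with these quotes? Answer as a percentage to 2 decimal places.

9.35%

T = 2 years.
F/S = 7.95372/9.368 = 0.8490307 = (growth of TRY) / (growth of ILS).
TRY growth factor: 1 + 0.0039×2 = 1.007800.
Hence g_ILS = 1.1870007.
r = (1.1870007 − 1)/2 = 0.093500 → 9.35%.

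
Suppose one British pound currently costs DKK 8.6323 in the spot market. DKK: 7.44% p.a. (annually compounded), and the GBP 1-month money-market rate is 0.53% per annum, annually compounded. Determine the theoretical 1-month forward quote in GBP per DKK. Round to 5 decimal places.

0.11520

T = 1/12 years.
Growth of 1 DKK over T: (1 + 0.0744)^(1/12) = 1.0059981.
Growth of 1 GBP over T: (1 + 0.0053)^(1/12) = 1.0004406.
Forward (DKK per GBP) = 8.6323 × 1.0059981 / 1.0004406 = 8.680253.
Invert for GBP per DKK: 1 / 8.680253 = 0.11520.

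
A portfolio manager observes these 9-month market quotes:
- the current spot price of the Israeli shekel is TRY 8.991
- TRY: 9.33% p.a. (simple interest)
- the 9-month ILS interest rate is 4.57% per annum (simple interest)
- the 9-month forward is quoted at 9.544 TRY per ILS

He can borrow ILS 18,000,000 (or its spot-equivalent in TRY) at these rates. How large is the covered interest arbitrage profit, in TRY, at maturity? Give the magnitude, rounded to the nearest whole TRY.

TRY 4,517,557

T = 9/12 years.
Route A — deposit ILS, sell forward: 18,000,000 × 1.034275 × 9.544 = TRY 177,680,170.80.
Route B — convert at spot, deposit TRY: 18,000,000 × 8.991 × 1.069975 = TRY 173,162,614.05.
The quoted forward overvalues ILS, so borrow TRY, buy ILS at spot, deposit the ILS at 4.57%, and sell the proceeds forward at 9.544.
Arbitrage profit = |177,680,170.80 − 173,162,614.05| = TRY 4,517,557.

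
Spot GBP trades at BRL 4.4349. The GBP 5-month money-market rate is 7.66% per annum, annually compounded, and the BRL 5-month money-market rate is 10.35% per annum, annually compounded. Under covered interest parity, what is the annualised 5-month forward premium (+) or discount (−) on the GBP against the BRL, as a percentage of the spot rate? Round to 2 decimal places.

T = 5/12 years.
F = S · g_BRL/g_GBP = 4.4349 × 1.0418899/1.0312311 = 4.4807391.
Annualised premium = (F − S)/S × (1/T) = (4.4807391 − 4.4349)/4.4349 ÷ (5/12) = 2.48%.

+2.48%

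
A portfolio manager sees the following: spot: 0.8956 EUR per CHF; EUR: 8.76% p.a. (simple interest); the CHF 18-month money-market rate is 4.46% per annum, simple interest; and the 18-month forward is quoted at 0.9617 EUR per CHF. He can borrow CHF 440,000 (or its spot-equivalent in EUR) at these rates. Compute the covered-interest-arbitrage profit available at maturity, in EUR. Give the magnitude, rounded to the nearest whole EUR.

T = 18/12 years.
Route A — deposit CHF, sell forward: 440,000 × 1.066900 × 0.9617 = EUR 451,456.60.
Route B — convert at spot, deposit EUR: 440,000 × 0.8956 × 1.131400 = EUR 445,844.01.
The quoted forward overvalues CHF, so borrow EUR, buy CHF at spot, deposit the CHF at 4.46%, and sell the proceeds forward at 0.9617.
Profit = 451,456.60 − 445,844.01 = EUR 5,613.

EUR 5,613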